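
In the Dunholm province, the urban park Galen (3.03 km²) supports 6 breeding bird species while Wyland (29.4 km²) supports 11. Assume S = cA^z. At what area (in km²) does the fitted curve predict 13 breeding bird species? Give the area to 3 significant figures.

55.0 km²

z = ln(11/6) / ln(29.4/3.03) = 0.6061 / 2.2724 = 0.2667
c = 6 / 3.03^0.2667 = 6 / 1.344 = 4.464
A = (13/4.464)^(1/0.2667) ⇒ ln A = ln(2.912)/0.2667 = 4.0073
A = e^4.0073 ≈ 55 km²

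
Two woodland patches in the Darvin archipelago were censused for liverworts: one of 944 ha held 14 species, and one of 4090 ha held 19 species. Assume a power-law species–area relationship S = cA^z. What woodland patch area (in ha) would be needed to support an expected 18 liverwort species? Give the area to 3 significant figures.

3150 ha

z = ln(19/14) / ln(4090/944) = 0.3054 / 1.4662 = 0.2083
c = 14 / 944^0.2083 = 14 / 4.165 = 3.361
A = (18/3.361)^(1/0.2083) ⇒ ln A = ln(5.355)/0.2083 = 8.0567
A = e^8.0567 ≈ 3155 ha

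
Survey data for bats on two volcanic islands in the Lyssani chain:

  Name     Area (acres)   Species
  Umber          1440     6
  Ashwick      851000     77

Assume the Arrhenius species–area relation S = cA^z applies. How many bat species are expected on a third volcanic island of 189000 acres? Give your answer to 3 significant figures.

z = ln(77/6) / ln(851000/1440) = 2.5520 / 6.3818 = 0.3999
c = 6 / 1440^0.3999 = 6 / 18.32 = 0.3274
S₃ = 0.3274 × 189000^0.3999 = 0.3274 × 128.8 ≈ 42.19

42.2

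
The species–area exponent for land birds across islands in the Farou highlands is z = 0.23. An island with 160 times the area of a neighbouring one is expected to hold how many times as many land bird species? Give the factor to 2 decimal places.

S₂/S₁ = (A₂/A₁)^z = 160^0.23
ln(S₂/S₁) = 0.23 × ln 160 = 0.23 × 5.0752 = 1.1673
S₂/S₁ = e^1.1673 ≈ 3.213

3.21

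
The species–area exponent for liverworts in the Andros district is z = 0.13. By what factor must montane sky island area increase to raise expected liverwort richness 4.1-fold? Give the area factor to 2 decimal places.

(A₂/A₁)^0.13 = 4.1, so A₂/A₁ = 4.1^(1/0.13) = 4.1^7.692
ln(A₂/A₁) = ln 4.1 / 0.13 = 1.4110 / 0.13 = 10.8537
A₂/A₁ = e^10.8537 ≈ 51728

51727.56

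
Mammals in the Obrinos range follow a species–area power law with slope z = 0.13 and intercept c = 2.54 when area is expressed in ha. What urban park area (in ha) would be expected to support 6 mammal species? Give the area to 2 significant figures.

6 = 2.54 × A^0.13  ⇒  A^0.13 = 6/2.54 = 2.362
ln A = ln(2.362) / 0.13 = 0.8596 / 0.13 = 6.6123
A = e^6.6123 ≈ 744.2 ha

740 ha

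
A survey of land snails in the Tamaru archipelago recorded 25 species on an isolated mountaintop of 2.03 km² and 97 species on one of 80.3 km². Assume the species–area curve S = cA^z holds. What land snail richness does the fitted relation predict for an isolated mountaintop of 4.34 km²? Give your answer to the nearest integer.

33

z = ln(97/25) / ln(80.3/2.03) = 1.3558 / 3.6777 = 0.3687
c = 25 / 2.03^0.3687 = 25 / 1.298 = 19.26
S₃ = 19.26 × 4.34^0.3687 = 19.26 × 1.718 ≈ 33.08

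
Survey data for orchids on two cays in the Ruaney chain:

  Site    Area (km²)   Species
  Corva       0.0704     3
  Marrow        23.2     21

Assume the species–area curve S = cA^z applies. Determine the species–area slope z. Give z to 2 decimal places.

0.34

Taking logs: ln S = ln c + z ln A, so z = (ln S₂ − ln S₁)/(ln A₂ − ln A₁).
z = ln(21/3) / ln(23.2/0.0704) = ln(7) / ln(329.5) = 1.9459 / 5.7977 = 0.3356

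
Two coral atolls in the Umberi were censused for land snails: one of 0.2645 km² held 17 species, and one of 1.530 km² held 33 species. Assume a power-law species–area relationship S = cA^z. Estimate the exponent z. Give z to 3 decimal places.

0.378

Taking logs: ln S = ln c + z ln A, so z = (ln S₂ − ln S₁)/(ln A₂ − ln A₁).
z = ln(33/17) / ln(1.53/0.2645) = ln(1.941) / ln(5.784) = 0.6633 / 1.7552 = 0.3779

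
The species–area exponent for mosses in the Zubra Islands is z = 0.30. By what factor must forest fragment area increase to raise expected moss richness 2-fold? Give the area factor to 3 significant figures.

10.1

(A₂/A₁)^0.3 = 2, so A₂/A₁ = 2^(1/0.3) = 2^3.333
ln(A₂/A₁) = ln 2 / 0.3 = 0.6931 / 0.3 = 2.3105
A₂/A₁ = e^2.3105 ≈ 10.08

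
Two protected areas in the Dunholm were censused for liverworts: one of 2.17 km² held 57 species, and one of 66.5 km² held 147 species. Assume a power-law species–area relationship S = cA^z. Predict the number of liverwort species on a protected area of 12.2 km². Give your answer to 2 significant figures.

92

z = ln(147/57) / ln(66.5/2.17) = 0.9474 / 3.4225 = 0.2768
c = 57 / 2.17^0.2768 = 57 / 1.239 = 46
S₃ = 46 × 12.2^0.2768 = 46 × 1.999 ≈ 91.93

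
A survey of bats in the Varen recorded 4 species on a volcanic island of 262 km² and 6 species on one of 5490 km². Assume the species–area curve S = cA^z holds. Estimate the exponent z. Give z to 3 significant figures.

Taking logs: ln S = ln c + z ln A, so z = (ln S₂ − ln S₁)/(ln A₂ − ln A₁).
z = ln(6/4) / ln(5490/262) = ln(1.5) / ln(20.95) = 0.4055 / 3.0423 = 0.1333

0.133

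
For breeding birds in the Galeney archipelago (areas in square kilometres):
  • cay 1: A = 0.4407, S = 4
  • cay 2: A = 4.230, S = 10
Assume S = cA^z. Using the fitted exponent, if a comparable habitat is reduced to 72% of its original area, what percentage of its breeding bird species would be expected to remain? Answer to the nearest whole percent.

z = ln(10/4) / ln(4.23/0.4407) = 0.9163 / 2.2616 = 0.4052
S_new/S_old = (A_new/A_old)^z = 0.72^0.4052 = exp(0.4052 × -0.3285) = 0.8754

88%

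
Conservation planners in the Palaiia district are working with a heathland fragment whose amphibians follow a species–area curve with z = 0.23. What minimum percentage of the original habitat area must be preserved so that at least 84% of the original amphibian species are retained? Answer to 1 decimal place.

Need (A_new/A_old)^0.23 = 0.84, so A_new/A_old = 0.84^(1/0.23) = 0.84^4.348
ln(A_new/A_old) = ln 0.84 / 0.23 = -0.1744 / 0.23 = -0.7581
A_new/A_old = e^-0.7581 ≈ 0.4686

46.9%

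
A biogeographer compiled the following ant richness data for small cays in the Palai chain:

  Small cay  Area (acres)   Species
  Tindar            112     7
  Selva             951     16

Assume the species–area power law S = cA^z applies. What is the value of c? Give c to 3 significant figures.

1.13

z = ln(S₂/S₁) / ln(A₂/A₁) = ln(16/7) / ln(951/112) = 0.8267 / 2.1390 = 0.3865
c = S₁ / A₁^z = 7 / 112^0.3865 = 7 / 6.194 = 1.13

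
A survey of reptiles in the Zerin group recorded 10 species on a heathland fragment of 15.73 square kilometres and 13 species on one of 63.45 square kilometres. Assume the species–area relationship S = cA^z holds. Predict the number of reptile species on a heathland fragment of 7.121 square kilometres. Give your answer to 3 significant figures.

z = ln(13/10) / ln(63.45/15.73) = 0.2624 / 1.3947 = 0.1881
c = 10 / 15.73^0.1881 = 10 / 1.679 = 5.955
S₃ = 5.955 × 7.121^0.1881 = 5.955 × 1.447 ≈ 8.615

8.61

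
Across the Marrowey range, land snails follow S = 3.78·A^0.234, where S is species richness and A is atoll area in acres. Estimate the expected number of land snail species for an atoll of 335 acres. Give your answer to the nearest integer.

S = 3.78 × 335^0.234 = 3.78 × 3.898 ≈ 14.74

15 species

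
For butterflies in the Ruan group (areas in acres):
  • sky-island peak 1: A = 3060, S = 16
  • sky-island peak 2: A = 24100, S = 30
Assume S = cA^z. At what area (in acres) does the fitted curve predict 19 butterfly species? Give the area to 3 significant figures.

5380 acres

z = ln(30/16) / ln(24100/3060) = 0.6286 / 2.0638 = 0.3046
c = 16 / 3060^0.3046 = 16 / 11.53 = 1.388
A = (19/1.388)^(1/0.3046) ⇒ ln A = ln(13.69)/0.3046 = 8.5904
A = e^8.5904 ≈ 5380 acres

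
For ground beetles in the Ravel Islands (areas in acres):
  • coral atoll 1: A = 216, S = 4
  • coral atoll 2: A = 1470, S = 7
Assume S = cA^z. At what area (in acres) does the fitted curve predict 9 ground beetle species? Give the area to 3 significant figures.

z = ln(7/4) / ln(1470/216) = 0.5596 / 1.9177 = 0.2918
c = 4 / 216^0.2918 = 4 / 4.8 = 0.8334
A = (9/0.8334)^(1/0.2918) ⇒ ln A = ln(10.8)/0.2918 = 8.1542
A = e^8.1542 ≈ 3478 acres

3480 acres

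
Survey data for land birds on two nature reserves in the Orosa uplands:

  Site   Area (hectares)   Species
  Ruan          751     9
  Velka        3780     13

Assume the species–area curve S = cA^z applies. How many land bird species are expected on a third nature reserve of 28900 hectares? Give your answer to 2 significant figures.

z = ln(13/9) / ln(3780/751) = 0.3677 / 1.6161 = 0.2275
c = 9 / 751^0.2275 = 9 / 4.512 = 1.995
S₃ = 1.995 × 28900^0.2275 = 1.995 × 10.35 ≈ 20.65

21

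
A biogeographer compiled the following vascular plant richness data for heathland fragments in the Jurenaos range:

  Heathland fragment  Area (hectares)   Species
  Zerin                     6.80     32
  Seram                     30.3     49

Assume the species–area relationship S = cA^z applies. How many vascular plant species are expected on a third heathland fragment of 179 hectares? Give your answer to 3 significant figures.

z = ln(49/32) / ln(30.3/6.8) = 0.4261 / 1.4942 = 0.2852
c = 32 / 6.8^0.2852 = 32 / 1.727 = 18.52
S₃ = 18.52 × 179^0.2852 = 18.52 × 4.389 ≈ 81.31

81.3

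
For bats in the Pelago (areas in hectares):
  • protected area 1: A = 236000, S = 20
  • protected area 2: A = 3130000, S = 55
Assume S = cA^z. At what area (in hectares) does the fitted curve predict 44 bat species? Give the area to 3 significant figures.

z = ln(55/20) / ln(3130000/236000) = 1.0116 / 2.5850 = 0.3913
c = 20 / 236000^0.3913 = 20 / 126.7 = 0.1579
A = (44/0.1579)^(1/0.3913) ⇒ ln A = ln(278.7)/0.3913 = 14.3863
A = e^14.3863 ≈ 1769738 hectares

1770000 hectares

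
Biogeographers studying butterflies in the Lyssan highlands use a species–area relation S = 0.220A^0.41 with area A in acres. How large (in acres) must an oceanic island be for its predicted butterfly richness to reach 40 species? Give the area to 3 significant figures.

325000 acres

40 = 0.22 × A^0.41  ⇒  A^0.41 = 40/0.22 = 181.8
ln A = ln(181.8) / 0.41 = 5.2030 / 0.41 = 12.6903
A = e^12.6903 ≈ 324572 acres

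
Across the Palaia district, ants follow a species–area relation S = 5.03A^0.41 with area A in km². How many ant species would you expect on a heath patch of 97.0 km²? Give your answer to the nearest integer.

S = 5.03 × 97^0.41 = 5.03 × 6.525 ≈ 32.82

33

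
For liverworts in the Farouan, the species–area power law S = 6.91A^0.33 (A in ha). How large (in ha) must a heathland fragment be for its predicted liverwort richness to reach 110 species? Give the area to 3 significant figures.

4390 ha

110 = 6.91 × A^0.33  ⇒  A^0.33 = 110/6.91 = 15.92
ln A = ln(15.92) / 0.33 = 2.7675 / 0.33 = 8.3864
A = e^8.3864 ≈ 4387 ha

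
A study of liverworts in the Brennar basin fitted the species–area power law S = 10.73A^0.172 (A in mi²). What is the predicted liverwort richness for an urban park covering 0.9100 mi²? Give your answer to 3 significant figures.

10.6

S = 10.73 × 0.91^0.172 = 10.73 × 0.9839 ≈ 10.56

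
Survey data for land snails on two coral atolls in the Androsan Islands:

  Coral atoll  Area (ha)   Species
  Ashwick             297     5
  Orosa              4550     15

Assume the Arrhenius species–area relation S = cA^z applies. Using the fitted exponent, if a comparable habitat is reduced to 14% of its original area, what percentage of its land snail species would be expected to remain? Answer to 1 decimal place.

45.3%

z = ln(15/5) / ln(4550/297) = 1.0986 / 2.7292 = 0.4025
S_new/S_old = (A_new/A_old)^z = 0.14^0.4025 = exp(0.4025 × -1.9661) = 0.4532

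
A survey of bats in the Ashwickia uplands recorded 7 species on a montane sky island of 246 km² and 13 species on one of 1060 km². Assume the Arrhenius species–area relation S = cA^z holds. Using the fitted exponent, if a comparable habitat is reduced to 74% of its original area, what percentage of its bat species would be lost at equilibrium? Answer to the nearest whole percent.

z = ln(13/7) / ln(1060/246) = 0.6190 / 1.4607 = 0.4238
S_new/S_old = (A_new/A_old)^z = 0.74^0.4238 = exp(0.4238 × -0.3011) = 0.8802
Fraction lost = 1 − 0.8802 = 0.1198

12%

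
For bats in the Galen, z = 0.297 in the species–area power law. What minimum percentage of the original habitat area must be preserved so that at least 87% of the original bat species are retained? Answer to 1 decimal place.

62.6%

Need (A_new/A_old)^0.297 = 0.87, so A_new/A_old = 0.87^(1/0.297) = 0.87^3.367
ln(A_new/A_old) = ln 0.87 / 0.297 = -0.1393 / 0.297 = -0.4689
A_new/A_old = e^-0.4689 ≈ 0.6257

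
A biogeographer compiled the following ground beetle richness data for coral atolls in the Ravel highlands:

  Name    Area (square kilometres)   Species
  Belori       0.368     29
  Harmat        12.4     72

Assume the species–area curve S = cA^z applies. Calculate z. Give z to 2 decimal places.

0.26

Taking logs: ln S = ln c + z ln A, so z = (ln S₂ − ln S₁)/(ln A₂ − ln A₁).
z = ln(72/29) / ln(12.4/0.368) = ln(2.483) / ln(33.7) = 0.9094 / 3.5174 = 0.2585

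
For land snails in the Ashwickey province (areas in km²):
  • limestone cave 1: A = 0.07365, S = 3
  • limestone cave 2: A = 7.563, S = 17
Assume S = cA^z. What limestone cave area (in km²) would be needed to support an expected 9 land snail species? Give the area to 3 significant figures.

1.38 km²

z = ln(17/3) / ln(7.563/0.07365) = 1.7346 / 4.6317 = 0.3745
c = 3 / 0.07365^0.3745 = 3 / 0.3765 = 7.968
A = (9/7.968)^(1/0.3745) ⇒ ln A = ln(1.129)/0.3745 = 0.3251
A = e^0.3251 ≈ 1.384 km²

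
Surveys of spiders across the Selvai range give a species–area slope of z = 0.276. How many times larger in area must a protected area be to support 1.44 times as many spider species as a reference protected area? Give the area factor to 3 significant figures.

3.75

(A₂/A₁)^0.276 = 1.44, so A₂/A₁ = 1.44^(1/0.276) = 1.44^3.623
ln(A₂/A₁) = ln 1.44 / 0.276 = 0.3646 / 0.276 = 1.3212
A₂/A₁ = e^1.3212 ≈ 3.748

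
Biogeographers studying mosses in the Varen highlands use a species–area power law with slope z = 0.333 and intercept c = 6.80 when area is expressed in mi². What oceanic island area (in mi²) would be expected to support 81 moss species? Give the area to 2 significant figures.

81 = 6.8 × A^0.333  ⇒  A^0.333 = 81/6.8 = 11.91
ln A = ln(11.91) / 0.333 = 2.4775 / 0.333 = 7.4400
A = e^7.4400 ≈ 1703 mi²

1700 mi²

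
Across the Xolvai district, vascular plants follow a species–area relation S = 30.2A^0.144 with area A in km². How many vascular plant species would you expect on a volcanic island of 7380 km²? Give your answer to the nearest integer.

S = 30.2 × 7380^0.144
ln S = ln 30.2 + 0.144 × ln 7380 = 3.4078 + 0.144 × 8.9065 = 4.6904
S = e^4.6904 ≈ 108.9

109 species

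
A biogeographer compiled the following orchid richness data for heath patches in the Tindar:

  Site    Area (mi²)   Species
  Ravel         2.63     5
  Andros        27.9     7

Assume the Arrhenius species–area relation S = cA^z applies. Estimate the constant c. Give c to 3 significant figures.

4.36

z = ln(S₂/S₁) / ln(A₂/A₁) = ln(7/5) / ln(27.9/2.63) = 0.3365 / 2.3616 = 0.1425
c = S₁ / A₁^z = 5 / 2.63^0.1425 = 5 / 1.148 = 4.356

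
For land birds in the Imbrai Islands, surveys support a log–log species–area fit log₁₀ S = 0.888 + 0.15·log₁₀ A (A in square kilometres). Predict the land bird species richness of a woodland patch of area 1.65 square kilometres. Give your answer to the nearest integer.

8 species

S = 7.727 × 1.65^0.15 = 7.727 × 1.078 ≈ 8.33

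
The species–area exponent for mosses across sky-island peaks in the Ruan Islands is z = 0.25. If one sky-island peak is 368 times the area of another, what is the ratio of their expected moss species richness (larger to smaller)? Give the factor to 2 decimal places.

4.38

S₂/S₁ = (A₂/A₁)^z = 368^0.25
ln(S₂/S₁) = 0.25 × ln 368 = 0.25 × 5.9081 = 1.4770
S₂/S₁ = e^1.4770 ≈ 4.38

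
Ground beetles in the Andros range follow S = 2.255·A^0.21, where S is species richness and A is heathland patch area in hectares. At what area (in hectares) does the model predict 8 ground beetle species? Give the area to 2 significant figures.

420 hectares

8 = 2.255 × A^0.21  ⇒  A^0.21 = 8/2.255 = 3.548
ln A = ln(3.548) / 0.21 = 1.2663 / 0.21 = 6.0300
A = e^6.0300 ≈ 415.7 hectares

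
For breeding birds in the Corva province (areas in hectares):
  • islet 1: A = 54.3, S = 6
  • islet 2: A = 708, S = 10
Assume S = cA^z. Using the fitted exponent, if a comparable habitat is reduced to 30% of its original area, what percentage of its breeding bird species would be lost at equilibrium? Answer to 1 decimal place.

21.3%

z = ln(10/6) / ln(708/54.3) = 0.5108 / 2.5679 = 0.1989
S_new/S_old = (A_new/A_old)^z = 0.3^0.1989 = exp(0.1989 × -1.2040) = 0.787
Fraction lost = 1 − 0.787 = 0.213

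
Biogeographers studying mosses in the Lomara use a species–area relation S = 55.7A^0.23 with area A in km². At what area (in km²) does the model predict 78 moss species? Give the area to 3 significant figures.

4.32 km²

78 = 55.7 × A^0.23  ⇒  A^0.23 = 78/55.7 = 1.4
ln A = ln(1.4) / 0.23 = 0.3367 / 0.23 = 1.4640
A = e^1.4640 ≈ 4.323 km²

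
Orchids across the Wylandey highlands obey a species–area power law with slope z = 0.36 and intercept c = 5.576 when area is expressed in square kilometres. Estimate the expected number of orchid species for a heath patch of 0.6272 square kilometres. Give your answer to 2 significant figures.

4.7

S = 5.576 × 0.6272^0.36
ln S = ln 5.576 + 0.36 × ln 0.6272 = 1.7185 + 0.36 × -0.4665 = 1.5505
S = e^1.5505 ≈ 4.714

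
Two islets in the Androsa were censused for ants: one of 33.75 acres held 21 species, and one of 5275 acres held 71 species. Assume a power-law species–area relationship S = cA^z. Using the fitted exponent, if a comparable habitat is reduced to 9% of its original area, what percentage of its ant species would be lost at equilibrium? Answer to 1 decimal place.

z = ln(71/21) / ln(5275/33.75) = 1.2182 / 5.0518 = 0.2411
S_new/S_old = (A_new/A_old)^z = 0.09^0.2411 = exp(0.2411 × -2.4079) = 0.5595
Fraction lost = 1 − 0.5595 = 0.4405

44.0%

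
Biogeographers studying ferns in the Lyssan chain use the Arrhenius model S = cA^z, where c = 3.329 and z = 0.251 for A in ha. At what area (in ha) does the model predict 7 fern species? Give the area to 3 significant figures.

7 = 3.329 × A^0.251  ⇒  A^0.251 = 7/3.329 = 2.103
ln A = ln(2.103) / 0.251 = 0.7432 / 0.251 = 2.9611
A = e^2.9611 ≈ 19.32 ha

19.3 ha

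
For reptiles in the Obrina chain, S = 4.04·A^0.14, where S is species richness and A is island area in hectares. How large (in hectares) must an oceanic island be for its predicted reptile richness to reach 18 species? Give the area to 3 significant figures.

18 = 4.04 × A^0.14  ⇒  A^0.14 = 18/4.04 = 4.455
ln A = ln(4.455) / 0.14 = 1.4941 / 0.14 = 10.6723
A = e^10.6723 ≈ 43146 hectares

43100 hectares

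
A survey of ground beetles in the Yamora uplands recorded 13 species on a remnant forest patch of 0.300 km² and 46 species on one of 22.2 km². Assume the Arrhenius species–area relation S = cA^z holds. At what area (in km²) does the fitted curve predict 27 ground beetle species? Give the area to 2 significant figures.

3.6 km²

z = ln(46/13) / ln(22.2/0.3) = 1.2637 / 4.3041 = 0.2936
c = 13 / 0.3^0.2936 = 13 / 0.7022 = 18.51
A = (27/18.51)^(1/0.2936) ⇒ ln A = ln(1.458)/0.2936 = 1.2854
A = e^1.2854 ≈ 3.616 km²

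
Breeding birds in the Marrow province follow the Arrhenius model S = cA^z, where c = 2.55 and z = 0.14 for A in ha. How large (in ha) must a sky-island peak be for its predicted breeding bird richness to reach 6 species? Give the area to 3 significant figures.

451 ha

6 = 2.55 × A^0.14  ⇒  A^0.14 = 6/2.55 = 2.353
ln A = ln(2.353) / 0.14 = 0.8557 / 0.14 = 6.1119
A = e^6.1119 ≈ 451.2 ha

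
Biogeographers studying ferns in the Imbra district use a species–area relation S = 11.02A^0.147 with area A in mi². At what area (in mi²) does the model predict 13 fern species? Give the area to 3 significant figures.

13 = 11.02 × A^0.147  ⇒  A^0.147 = 13/11.02 = 1.18
ln A = ln(1.18) / 0.147 = 0.1652 / 0.147 = 1.1241
A = e^1.1241 ≈ 3.077 mi²

3.08 mi²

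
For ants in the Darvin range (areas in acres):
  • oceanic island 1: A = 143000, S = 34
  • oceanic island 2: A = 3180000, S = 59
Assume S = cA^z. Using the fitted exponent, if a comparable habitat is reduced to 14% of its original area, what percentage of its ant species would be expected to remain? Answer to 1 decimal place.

z = ln(59/34) / ln(3180000/143000) = 0.5512 / 3.1018 = 0.1777
S_new/S_old = (A_new/A_old)^z = 0.14^0.1777 = exp(0.1777 × -1.9661) = 0.7051

70.5%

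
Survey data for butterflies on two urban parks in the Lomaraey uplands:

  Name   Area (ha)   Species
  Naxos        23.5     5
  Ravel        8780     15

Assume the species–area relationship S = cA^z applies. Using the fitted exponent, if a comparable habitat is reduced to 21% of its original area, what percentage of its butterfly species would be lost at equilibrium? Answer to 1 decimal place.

25.1%

z = ln(15/5) / ln(8780/23.5) = 1.0986 / 5.9232 = 0.1855
S_new/S_old = (A_new/A_old)^z = 0.21^0.1855 = exp(0.1855 × -1.5606) = 0.7487
Fraction lost = 1 − 0.7487 = 0.2513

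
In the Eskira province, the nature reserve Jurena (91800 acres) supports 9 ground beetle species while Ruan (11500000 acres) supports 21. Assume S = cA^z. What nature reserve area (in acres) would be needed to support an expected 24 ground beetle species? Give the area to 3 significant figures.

z = ln(21/9) / ln(11500000/91800) = 0.8473 / 4.8305 = 0.1754
c = 9 / 91800^0.1754 = 9 / 7.422 = 1.213
A = (24/1.213)^(1/0.1754) ⇒ ln A = ln(19.79)/0.1754 = 17.0191
A = e^17.0191 ≈ 24621415 acres

24600000 acres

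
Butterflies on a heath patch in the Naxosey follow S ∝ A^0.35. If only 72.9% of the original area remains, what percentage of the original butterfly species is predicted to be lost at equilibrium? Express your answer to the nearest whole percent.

S_new/S_old = (A_new/A_old)^z = 0.729^0.35
= exp(0.35 × ln 0.729) = exp(0.35 × -0.3161) = exp(-0.1106) ≈ 0.8953
Fraction lost = 1 − 0.8953 = 0.1047

10%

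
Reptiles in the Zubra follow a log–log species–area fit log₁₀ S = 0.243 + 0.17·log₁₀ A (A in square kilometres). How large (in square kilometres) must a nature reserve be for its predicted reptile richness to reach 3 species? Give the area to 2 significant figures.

3 = 1.75 × A^0.17  ⇒  A^0.17 = 3/1.75 = 1.714
ln A = ln(1.714) / 0.17 = 0.5391 / 0.17 = 3.1711
A = e^3.1711 ≈ 23.83 square kilometres

24 square kilometres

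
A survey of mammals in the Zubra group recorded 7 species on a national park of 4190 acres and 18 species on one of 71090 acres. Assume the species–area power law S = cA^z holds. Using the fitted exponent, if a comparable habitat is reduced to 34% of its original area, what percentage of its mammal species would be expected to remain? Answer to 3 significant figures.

69.8%

z = ln(18/7) / ln(71090/4190) = 0.9445 / 2.8312 = 0.3336
S_new/S_old = (A_new/A_old)^z = 0.34^0.3336 = exp(0.3336 × -1.0788) = 0.6978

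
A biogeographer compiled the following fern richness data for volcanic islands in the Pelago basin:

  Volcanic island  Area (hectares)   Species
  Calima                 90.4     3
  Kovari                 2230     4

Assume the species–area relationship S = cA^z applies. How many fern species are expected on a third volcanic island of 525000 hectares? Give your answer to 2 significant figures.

6.5

z = ln(4/3) / ln(2230/90.4) = 0.2877 / 3.2055 = 0.0897
c = 3 / 90.4^0.0897 = 3 / 1.498 = 2.002
S₃ = 2.002 × 525000^0.0897 = 2.002 × 3.261 ≈ 6.53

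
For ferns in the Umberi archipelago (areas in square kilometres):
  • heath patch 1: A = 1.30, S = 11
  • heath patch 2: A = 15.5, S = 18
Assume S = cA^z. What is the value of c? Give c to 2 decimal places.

10.44

z = ln(S₂/S₁) / ln(A₂/A₁) = ln(18/11) / ln(15.5/1.3) = 0.4925 / 2.4785 = 0.1987
c = S₁ / A₁^z = 11 / 1.3^0.1987 = 11 / 1.054 = 10.44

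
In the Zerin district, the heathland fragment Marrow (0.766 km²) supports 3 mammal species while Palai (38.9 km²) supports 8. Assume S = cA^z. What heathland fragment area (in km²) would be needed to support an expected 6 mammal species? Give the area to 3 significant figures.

z = ln(8/3) / ln(38.9/0.766) = 0.9808 / 3.9276 = 0.2497
c = 3 / 0.766^0.2497 = 3 / 0.9356 = 3.207
A = (6/3.207)^(1/0.2497) ⇒ ln A = ln(1.871)/0.2497 = 2.5090
A = e^2.5090 ≈ 12.29 km²

12.3 km²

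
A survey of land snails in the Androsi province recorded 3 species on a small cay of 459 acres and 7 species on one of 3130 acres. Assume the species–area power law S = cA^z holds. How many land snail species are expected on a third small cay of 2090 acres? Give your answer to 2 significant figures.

z = ln(7/3) / ln(3130/459) = 0.8473 / 1.9197 = 0.4414
c = 3 / 459^0.4414 = 3 / 14.96 = 0.2006
S₃ = 0.2006 × 2090^0.4414 = 0.2006 × 29.2 ≈ 5.857

5.9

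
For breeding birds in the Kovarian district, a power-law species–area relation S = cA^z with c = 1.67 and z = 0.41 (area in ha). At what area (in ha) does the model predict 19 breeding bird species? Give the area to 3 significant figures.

376 ha

19 = 1.67 × A^0.41  ⇒  A^0.41 = 19/1.67 = 11.38
ln A = ln(11.38) / 0.41 = 2.4316 / 0.41 = 5.9308
A = e^5.9308 ≈ 376.4 ha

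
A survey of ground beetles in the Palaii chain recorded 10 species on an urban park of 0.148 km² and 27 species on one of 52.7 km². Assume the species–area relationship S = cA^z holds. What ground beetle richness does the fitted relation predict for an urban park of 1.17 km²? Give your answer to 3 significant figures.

z = ln(27/10) / ln(52.7/0.148) = 0.9933 / 5.8752 = 0.1691
c = 10 / 0.148^0.1691 = 10 / 0.724 = 13.81
S₃ = 13.81 × 1.17^0.1691 = 13.81 × 1.027 ≈ 14.18

14.2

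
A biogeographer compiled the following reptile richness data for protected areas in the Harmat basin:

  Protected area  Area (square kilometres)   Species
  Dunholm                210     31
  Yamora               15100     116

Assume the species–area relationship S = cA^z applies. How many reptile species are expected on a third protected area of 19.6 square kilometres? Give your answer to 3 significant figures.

z = ln(116/31) / ln(15100/210) = 1.3196 / 4.2753 = 0.3087
c = 31 / 210^0.3087 = 31 / 5.209 = 5.951
S₃ = 5.951 × 19.6^0.3087 = 5.951 × 2.505 ≈ 14.91

14.9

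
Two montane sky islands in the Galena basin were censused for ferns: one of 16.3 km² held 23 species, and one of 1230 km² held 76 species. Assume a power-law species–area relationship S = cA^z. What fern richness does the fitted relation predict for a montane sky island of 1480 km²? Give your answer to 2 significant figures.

z = ln(76/23) / ln(1230/16.3) = 1.1952 / 4.3236 = 0.2764
c = 23 / 16.3^0.2764 = 23 / 2.163 = 10.63
S₃ = 10.63 × 1480^0.2764 = 10.63 × 7.523 ≈ 79.99

80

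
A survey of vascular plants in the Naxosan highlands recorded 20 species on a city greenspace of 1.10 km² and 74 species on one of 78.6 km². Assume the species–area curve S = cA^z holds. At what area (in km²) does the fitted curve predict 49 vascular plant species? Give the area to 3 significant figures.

20.5 km²

z = ln(74/20) / ln(78.6/1.1) = 1.3083 / 4.2691 = 0.3065
c = 20 / 1.1^0.3065 = 20 / 1.03 = 19.42
A = (49/19.42)^(1/0.3065) ⇒ ln A = ln(2.523)/0.3065 = 3.0192
A = e^3.0192 ≈ 20.48 km²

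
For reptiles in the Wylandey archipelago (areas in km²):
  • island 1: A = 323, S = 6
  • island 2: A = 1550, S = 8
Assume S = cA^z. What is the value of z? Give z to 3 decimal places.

Taking logs: ln S = ln c + z ln A, so z = (ln S₂ − ln S₁)/(ln A₂ − ln A₁).
z = ln(8/6) / ln(1550/323) = ln(1.333) / ln(4.799) = 0.2877 / 1.5684 = 0.1834

0.183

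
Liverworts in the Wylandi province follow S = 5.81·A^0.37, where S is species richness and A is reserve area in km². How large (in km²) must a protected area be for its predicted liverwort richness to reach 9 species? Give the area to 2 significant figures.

3.3 km²

9 = 5.81 × A^0.37  ⇒  A^0.37 = 9/5.81 = 1.549
ln A = ln(1.549) / 0.37 = 0.4376 / 0.37 = 1.1828
A = e^1.1828 ≈ 3.264 km²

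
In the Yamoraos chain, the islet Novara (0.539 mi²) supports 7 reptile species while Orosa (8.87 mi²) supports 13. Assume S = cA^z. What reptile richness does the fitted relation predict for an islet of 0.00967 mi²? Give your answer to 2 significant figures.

z = ln(13/7) / ln(8.87/0.539) = 0.6190 / 2.8007 = 0.2210
c = 7 / 0.539^0.2210 = 7 / 0.8723 = 8.025
S₃ = 8.025 × 0.00967^0.2210 = 8.025 × 0.3587 ≈ 2.878

2.9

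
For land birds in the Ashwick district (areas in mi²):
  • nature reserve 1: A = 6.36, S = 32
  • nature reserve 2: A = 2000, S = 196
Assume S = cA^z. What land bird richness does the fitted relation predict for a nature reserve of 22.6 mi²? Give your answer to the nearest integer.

z = ln(196/32) / ln(2000/6.36) = 1.8124 / 5.7509 = 0.3151
c = 32 / 6.36^0.3151 = 32 / 1.791 = 17.86
S₃ = 17.86 × 22.6^0.3151 = 17.86 × 2.671 ≈ 47.72

48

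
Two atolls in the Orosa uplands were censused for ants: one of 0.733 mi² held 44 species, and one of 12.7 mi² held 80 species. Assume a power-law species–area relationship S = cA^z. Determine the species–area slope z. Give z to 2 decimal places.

0.21

Taking logs: ln S = ln c + z ln A, so z = (ln S₂ − ln S₁)/(ln A₂ − ln A₁).
z = ln(80/44) / ln(12.7/0.733) = ln(1.818) / ln(17.33) = 0.5978 / 2.8522 = 0.2096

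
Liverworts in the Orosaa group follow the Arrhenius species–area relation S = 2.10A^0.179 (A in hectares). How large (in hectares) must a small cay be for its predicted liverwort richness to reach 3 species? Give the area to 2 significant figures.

3 = 2.1 × A^0.179  ⇒  A^0.179 = 3/2.1 = 1.429
ln A = ln(1.429) / 0.179 = 0.3567 / 0.179 = 1.9926
A = e^1.9926 ≈ 7.335 hectares

7.3 hectares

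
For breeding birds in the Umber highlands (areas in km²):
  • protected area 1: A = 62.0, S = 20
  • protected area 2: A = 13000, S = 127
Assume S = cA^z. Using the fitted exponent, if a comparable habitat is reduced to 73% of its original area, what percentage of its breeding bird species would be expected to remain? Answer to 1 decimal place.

89.7%

z = ln(127/20) / ln(13000/62) = 1.8485 / 5.3456 = 0.3458
S_new/S_old = (A_new/A_old)^z = 0.73^0.3458 = exp(0.3458 × -0.3147) = 0.8969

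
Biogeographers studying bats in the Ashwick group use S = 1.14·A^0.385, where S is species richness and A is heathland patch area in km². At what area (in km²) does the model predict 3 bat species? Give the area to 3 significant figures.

3 = 1.14 × A^0.385  ⇒  A^0.385 = 3/1.14 = 2.632
ln A = ln(2.632) / 0.385 = 0.9676 / 0.385 = 2.5132
A = e^2.5132 ≈ 12.34 km²

12.3 km²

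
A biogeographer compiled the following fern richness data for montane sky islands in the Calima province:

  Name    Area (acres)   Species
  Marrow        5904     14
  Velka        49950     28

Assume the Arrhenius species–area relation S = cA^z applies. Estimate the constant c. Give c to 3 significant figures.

z = ln(S₂/S₁) / ln(A₂/A₁) = ln(28/14) / ln(49950/5904) = 0.6931 / 2.1354 = 0.3246
c = S₁ / A₁^z = 14 / 5904^0.3246 = 14 / 16.75 = 0.8356

0.836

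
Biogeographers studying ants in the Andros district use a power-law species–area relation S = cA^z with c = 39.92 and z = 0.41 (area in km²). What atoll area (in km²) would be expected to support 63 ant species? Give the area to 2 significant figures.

3.0 km²

63 = 39.92 × A^0.41  ⇒  A^0.41 = 63/39.92 = 1.578
ln A = ln(1.578) / 0.41 = 0.4563 / 0.41 = 1.1128
A = e^1.1128 ≈ 3.043 km²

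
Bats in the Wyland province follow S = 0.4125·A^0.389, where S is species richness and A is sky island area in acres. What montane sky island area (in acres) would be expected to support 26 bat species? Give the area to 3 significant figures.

42300 acres

26 = 0.4125 × A^0.389  ⇒  A^0.389 = 26/0.4125 = 63.03
ln A = ln(63.03) / 0.389 = 4.1436 / 0.389 = 10.6520
A = e^10.6520 ≈ 42276 acres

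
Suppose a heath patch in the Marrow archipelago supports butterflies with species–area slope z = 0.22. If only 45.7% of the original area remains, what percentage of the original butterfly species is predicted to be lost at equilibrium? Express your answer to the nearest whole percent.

16%

S_new/S_old = (A_new/A_old)^z = 0.457^0.22
= exp(0.22 × ln 0.457) = exp(0.22 × -0.7831) = exp(-0.1723) ≈ 0.8417
Fraction lost = 1 − 0.8417 = 0.1583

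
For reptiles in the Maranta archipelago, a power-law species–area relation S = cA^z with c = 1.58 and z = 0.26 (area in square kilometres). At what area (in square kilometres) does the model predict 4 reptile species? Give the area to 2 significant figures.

36 square kilometres

4 = 1.58 × A^0.26  ⇒  A^0.26 = 4/1.58 = 2.532
ln A = ln(2.532) / 0.26 = 0.9289 / 0.26 = 3.5726
A = e^3.5726 ≈ 35.61 square kilometres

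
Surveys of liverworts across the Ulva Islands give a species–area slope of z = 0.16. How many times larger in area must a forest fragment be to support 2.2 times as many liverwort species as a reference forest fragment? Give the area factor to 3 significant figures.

(A₂/A₁)^0.16 = 2.2, so A₂/A₁ = 2.2^(1/0.16) = 2.2^6.25
ln(A₂/A₁) = ln 2.2 / 0.16 = 0.7885 / 0.16 = 4.9279
A₂/A₁ = e^4.9279 ≈ 138.1

138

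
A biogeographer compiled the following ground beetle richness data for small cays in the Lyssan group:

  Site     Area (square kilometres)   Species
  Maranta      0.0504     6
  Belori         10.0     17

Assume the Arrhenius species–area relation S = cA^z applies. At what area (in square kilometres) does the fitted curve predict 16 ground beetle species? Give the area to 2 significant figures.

z = ln(17/6) / ln(10/0.0504) = 1.0415 / 5.2903 = 0.1969
c = 6 / 0.0504^0.1969 = 6 / 0.5553 = 10.8
A = (16/10.8)^(1/0.1969) ⇒ ln A = ln(1.481)/0.1969 = 1.9946
A = e^1.9946 ≈ 7.349 square kilometres

7.3 square kilometres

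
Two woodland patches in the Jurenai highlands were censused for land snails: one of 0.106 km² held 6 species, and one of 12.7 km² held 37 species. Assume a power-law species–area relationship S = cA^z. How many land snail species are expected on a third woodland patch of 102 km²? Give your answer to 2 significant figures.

z = ln(37/6) / ln(12.7/0.106) = 1.8192 / 4.7859 = 0.3801
c = 6 / 0.106^0.3801 = 6 / 0.4261 = 14.08
S₃ = 14.08 × 102^0.3801 = 14.08 × 5.801 ≈ 81.68

82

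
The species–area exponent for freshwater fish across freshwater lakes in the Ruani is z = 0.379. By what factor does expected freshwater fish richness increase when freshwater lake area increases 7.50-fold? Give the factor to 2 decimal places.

2.15

S₂/S₁ = (A₂/A₁)^z = 7.5^0.379
ln(S₂/S₁) = 0.379 × ln 7.5 = 0.379 × 2.0149 = 0.7636
S₂/S₁ = e^0.7636 ≈ 2.146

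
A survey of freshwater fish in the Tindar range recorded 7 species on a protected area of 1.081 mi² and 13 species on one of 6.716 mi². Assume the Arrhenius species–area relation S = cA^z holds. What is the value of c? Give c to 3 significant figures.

6.82

z = ln(S₂/S₁) / ln(A₂/A₁) = ln(13/7) / ln(6.716/1.081) = 0.6190 / 1.8266 = 0.3389
c = S₁ / A₁^z = 7 / 1.081^0.3389 = 7 / 1.027 = 6.818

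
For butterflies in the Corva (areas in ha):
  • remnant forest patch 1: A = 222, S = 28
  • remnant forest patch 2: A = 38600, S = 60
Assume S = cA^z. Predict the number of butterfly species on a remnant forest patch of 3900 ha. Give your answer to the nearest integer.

z = ln(60/28) / ln(38600/222) = 0.7621 / 5.1583 = 0.1477
c = 28 / 222^0.1477 = 28 / 2.222 = 12.6
S₃ = 12.6 × 3900^0.1477 = 12.6 × 3.393 ≈ 42.76

43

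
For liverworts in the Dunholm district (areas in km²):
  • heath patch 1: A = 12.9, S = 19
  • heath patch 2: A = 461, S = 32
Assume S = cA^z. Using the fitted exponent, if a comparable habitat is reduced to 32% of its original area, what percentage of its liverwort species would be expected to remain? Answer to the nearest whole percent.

z = ln(32/19) / ln(461/12.9) = 0.5213 / 3.5762 = 0.1458
S_new/S_old = (A_new/A_old)^z = 0.32^0.1458 = exp(0.1458 × -1.1394) = 0.847

85%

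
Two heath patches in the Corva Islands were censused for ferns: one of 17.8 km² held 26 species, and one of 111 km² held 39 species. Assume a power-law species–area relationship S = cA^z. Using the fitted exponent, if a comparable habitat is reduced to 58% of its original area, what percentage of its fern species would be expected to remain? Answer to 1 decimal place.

88.6%

z = ln(39/26) / ln(111/17.8) = 0.4055 / 1.8303 = 0.2215
S_new/S_old = (A_new/A_old)^z = 0.58^0.2215 = exp(0.2215 × -0.5447) = 0.8863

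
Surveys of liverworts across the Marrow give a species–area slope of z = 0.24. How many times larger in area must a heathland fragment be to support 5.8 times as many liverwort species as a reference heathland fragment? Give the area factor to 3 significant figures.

1520

(A₂/A₁)^0.24 = 5.8, so A₂/A₁ = 5.8^(1/0.24) = 5.8^4.167
ln(A₂/A₁) = ln 5.8 / 0.24 = 1.7579 / 0.24 = 7.3244
A₂/A₁ = e^7.3244 ≈ 1517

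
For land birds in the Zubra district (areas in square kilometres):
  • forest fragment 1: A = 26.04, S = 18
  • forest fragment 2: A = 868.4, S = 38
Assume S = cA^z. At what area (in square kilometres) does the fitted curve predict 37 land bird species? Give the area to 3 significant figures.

z = ln(38/18) / ln(868.4/26.04) = 0.7472 / 3.5070 = 0.2131
c = 18 / 26.04^0.2131 = 18 / 2.003 = 8.988
A = (37/8.988)^(1/0.2131) ⇒ ln A = ln(4.117)/0.2131 = 6.6415
A = e^6.6415 ≈ 766.2 square kilometres

766 square kilometres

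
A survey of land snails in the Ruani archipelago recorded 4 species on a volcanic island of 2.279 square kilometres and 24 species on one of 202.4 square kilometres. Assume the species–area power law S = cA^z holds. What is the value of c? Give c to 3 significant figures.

z = ln(S₂/S₁) / ln(A₂/A₁) = ln(24/4) / ln(202.4/2.279) = 1.7918 / 4.4865 = 0.3994
c = S₁ / A₁^z = 4 / 2.279^0.3994 = 4 / 1.39 = 2.879

2.88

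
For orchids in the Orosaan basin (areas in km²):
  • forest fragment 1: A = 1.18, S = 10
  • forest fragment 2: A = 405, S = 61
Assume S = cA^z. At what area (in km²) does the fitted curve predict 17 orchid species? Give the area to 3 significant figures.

6.55 km²

z = ln(61/10) / ln(405/1.18) = 1.8083 / 5.8384 = 0.3097
c = 10 / 1.18^0.3097 = 10 / 1.053 = 9.5
A = (17/9.5)^(1/0.3097) ⇒ ln A = ln(1.789)/0.3097 = 1.8787
A = e^1.8787 ≈ 6.545 km²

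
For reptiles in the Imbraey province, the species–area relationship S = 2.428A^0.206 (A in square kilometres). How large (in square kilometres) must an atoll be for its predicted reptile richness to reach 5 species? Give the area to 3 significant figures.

33.3 square kilometres

5 = 2.428 × A^0.206  ⇒  A^0.206 = 5/2.428 = 2.059
ln A = ln(2.059) / 0.206 = 0.7224 / 0.206 = 3.5067
A = e^3.5067 ≈ 33.34 square kilometres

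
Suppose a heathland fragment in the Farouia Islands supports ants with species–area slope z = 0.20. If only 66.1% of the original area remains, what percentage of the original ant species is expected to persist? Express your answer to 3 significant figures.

92.1%

S_new/S_old = (A_new/A_old)^z = 0.661^0.2
= exp(0.2 × ln 0.661) = exp(0.2 × -0.4140) = exp(-0.0828) ≈ 0.9205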